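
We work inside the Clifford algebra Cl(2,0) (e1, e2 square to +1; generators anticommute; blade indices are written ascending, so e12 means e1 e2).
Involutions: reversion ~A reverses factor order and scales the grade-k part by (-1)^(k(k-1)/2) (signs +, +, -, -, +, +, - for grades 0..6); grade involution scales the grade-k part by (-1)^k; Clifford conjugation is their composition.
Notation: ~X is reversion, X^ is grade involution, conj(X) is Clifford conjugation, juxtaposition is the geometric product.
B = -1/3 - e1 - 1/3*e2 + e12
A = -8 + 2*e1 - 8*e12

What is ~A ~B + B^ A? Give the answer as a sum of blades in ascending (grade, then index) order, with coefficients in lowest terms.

first term: 26/3 + 14/3*e1 + 26/3*e2 + 14/3*e12
second term: 38/3 - 6*e1 - 38/3*e2 - 6*e12
Answer: 64/3 - 4/3*e1 - 4*e2 - 4/3*e12


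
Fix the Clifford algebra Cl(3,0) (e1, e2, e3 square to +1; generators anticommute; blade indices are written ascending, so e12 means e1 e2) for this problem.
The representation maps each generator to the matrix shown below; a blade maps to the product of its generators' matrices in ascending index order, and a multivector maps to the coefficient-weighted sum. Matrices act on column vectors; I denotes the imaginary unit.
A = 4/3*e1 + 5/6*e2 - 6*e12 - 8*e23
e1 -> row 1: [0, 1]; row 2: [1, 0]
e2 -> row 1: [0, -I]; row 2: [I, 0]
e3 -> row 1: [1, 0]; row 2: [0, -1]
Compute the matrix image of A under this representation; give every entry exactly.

Bivector images (products of the table entries): rho(e12) = rho(e1)rho(e2) = row 1: [I, 0]; row 2: [0, -I]; rho(e23) = rho(e2)rho(e3) = row 1: [0, I]; row 2: [I, 0].
M = (4/3)*rho(e1) + (5/6)*rho(e2) + (-6)*rho(e12) + (-8)*rho(e23), summed entrywise:
Answer: row 1: [-6*I, 4/3 - 53*I/6]; row 2: [4/3 - 43*I/6, 6*I]


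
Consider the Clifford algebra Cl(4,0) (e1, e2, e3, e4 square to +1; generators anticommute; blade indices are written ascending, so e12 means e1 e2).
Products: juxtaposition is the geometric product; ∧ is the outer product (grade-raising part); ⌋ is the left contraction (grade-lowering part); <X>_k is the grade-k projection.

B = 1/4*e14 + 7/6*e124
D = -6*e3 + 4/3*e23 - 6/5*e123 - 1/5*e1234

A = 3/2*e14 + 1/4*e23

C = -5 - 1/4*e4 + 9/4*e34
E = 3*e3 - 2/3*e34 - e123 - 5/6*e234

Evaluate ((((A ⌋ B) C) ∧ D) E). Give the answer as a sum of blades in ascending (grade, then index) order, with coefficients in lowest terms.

step 1: -3/8 + 7/4*e2
step 2: 15/8 - 35/4*e2 + 3/32*e4 - 7/16*e24 - 27/32*e34 + 63/16*e234
step 3: -45/4*e3 + 55*e23 + 9/16*e34 - 9/4*e123 - 5/2*e234 - 21/80*e1234
step 4: -905/24 + 1753/32*e1 + 15725/96*e2 + 6229/120*e4 + 173/40*e12 + 5/8*e14 - 925/24*e24 + 57/20*e124
Answer: -905/24 + 1753/32*e1 + 15725/96*e2 + 6229/120*e4 + 173/40*e12 + 5/8*e14 - 925/24*e24 + 57/20*e124


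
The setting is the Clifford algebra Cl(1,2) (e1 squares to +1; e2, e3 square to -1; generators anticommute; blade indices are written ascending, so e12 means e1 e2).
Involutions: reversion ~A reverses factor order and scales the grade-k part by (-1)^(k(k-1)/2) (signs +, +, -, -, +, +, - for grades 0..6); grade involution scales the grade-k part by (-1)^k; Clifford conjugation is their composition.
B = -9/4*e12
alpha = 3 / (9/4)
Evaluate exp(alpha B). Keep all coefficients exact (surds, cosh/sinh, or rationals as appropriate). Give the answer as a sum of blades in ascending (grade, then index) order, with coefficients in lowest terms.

B^2 = (-9/4)^2*(e12)^2 = 81/16*(+1) = 81/16 (a basis 2-blade squares to minus the product of its generators' squares).
B^2 = 81/16 — B^2 > 0, so the exponential closes hyperbolically: l = 9/4, alpha*l = 3, so exp(alpha B) = cosh(3) + (sinh(3)/(9/4))*B = cosh(3) + (4*sinh(3)/9)*B.
Answer: cosh(3) - sinh(3)*e12


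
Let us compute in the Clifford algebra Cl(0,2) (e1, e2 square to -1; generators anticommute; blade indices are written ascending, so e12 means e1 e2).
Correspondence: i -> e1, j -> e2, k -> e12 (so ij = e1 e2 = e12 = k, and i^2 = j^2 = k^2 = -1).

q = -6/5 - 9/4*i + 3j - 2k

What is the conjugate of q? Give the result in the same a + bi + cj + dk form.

In blades: q = -6/5 - 9/4*e1 + 3*e2 - 2*e12.
Conjugation here is Clifford conjugation: the scalar is fixed and the grade-1 and grade-2 blades all flip sign, giving -6/5 + 9/4*e1 - 3*e2 + 2*e12; translating back:
Answer: -6/5 + 9/4*i - 3j + 2k


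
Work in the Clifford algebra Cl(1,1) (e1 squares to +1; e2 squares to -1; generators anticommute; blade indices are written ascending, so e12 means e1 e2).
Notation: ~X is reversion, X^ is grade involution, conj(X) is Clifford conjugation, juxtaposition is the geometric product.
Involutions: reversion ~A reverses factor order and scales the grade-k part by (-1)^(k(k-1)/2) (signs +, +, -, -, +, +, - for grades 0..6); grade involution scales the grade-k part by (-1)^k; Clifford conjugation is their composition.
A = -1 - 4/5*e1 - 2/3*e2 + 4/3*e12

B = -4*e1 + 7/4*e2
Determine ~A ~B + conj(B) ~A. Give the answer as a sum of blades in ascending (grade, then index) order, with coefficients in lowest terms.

first term: 131/30 + 19/3*e1 - 85/12*e2 - 61/15*e12
second term: -131/30 - 5/3*e1 - 43/12*e2 - 61/15*e12
Answer: 14/3*e1 - 32/3*e2 - 122/15*e12


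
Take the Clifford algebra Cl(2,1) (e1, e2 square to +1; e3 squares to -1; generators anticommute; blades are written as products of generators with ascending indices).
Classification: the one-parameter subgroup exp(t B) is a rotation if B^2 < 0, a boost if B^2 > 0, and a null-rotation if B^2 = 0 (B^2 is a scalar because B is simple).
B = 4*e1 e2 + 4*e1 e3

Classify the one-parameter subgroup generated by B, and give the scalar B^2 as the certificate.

B^2 term by term: the squares give (4)^2*(e1 e2)^2 + (4)^2*(e1 e3)^2 = 16*(-1) + 16*(+1) = 0 (each basis 2-blade squares to minus the product of its generators' squares); cross terms between blades sharing an index anticommute and cancel. So B^2 = 0.
Answer: null-rotation, certificate B^2 = 0. Check the certificate: B^2 = 0, and that sign is decisive whatever form B takes.


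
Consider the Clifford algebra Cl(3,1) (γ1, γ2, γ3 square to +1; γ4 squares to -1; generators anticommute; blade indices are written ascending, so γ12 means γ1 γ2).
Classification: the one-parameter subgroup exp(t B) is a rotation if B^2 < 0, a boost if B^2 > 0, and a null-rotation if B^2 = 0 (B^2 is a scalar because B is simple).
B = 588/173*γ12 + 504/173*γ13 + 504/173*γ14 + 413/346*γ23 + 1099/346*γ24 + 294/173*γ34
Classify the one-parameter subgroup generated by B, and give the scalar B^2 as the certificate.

B^2 term by term: the squares give (588/173)^2*(γ12)^2 + (504/173)^2*(γ13)^2 + (504/173)^2*(γ14)^2 + (413/346)^2*(γ23)^2 + (1099/346)^2*(γ24)^2 + (294/173)^2*(γ34)^2 = 345744/29929*(-1) + 254016/29929*(-1) + 254016/29929*(+1) + 170569/119716*(-1) + 1207801/119716*(+1) + 86436/29929*(+1) = 0 (each basis 2-blade squares to minus the product of its generators' squares); cross terms between blades sharing an index anticommute and cancel; the commuting (index-disjoint) pairs give grade-4 terms 2*c*c'*(blade product), which cancel blade by blade — γ1234: 345744/29929 - 553896/29929 + 208152/29929 = 0 — confirming B is simple. So B^2 = 0.
Answer: null-rotation, certificate B^2 = 0. Key observation: B^2 = 0 is a conjugation invariant, so its sign decides the class regardless of the surface form of B.


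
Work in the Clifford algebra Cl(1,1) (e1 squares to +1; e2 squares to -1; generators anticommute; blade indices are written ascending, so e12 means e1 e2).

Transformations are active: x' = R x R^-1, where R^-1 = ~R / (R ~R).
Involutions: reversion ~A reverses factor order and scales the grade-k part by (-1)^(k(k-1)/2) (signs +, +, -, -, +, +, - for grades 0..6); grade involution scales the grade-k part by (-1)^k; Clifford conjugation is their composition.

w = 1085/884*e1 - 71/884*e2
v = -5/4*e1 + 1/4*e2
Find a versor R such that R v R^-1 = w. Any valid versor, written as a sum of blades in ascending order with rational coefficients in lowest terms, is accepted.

A norm check does it: q(v) = q(w) = 3/2, hence R = v + w = -5/221*e1 + 75/442*e2 realises the map — parallel part kept, (v - w)/2 negated, v carried to w.
Answer: -5/221*e1 + 75/442*e2


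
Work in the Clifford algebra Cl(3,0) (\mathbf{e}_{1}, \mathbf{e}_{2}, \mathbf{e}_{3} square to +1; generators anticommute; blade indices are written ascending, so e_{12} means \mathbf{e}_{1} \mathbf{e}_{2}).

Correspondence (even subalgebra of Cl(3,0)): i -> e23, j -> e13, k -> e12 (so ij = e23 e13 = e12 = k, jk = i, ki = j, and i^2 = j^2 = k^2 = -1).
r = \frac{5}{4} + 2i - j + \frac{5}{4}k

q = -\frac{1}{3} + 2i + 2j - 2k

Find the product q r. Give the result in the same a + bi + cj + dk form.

In blades: q = -\frac{1}{3} - 2 e_{12} + 2 e_{13} + 2 e_{23}, r = \frac{5}{4} + \frac{5}{4} e_{12} - e_{13} + 2 e_{23}.
Distribute q over r term by term (generator squares from the signature, products reordered to ascending indices): (-\frac{1}{3})*r = -\frac{5}{12} - \frac{5}{12} e_{12} + \frac{1}{3} e_{13} - \frac{2}{3} e_{23}; (-2 e_{12})*r = \frac{5}{2} - \frac{5}{2} e_{12} - 4 e_{13} - 2 e_{23}; (2 e_{13})*r = 2 - 4 e_{12} + \frac{5}{2} e_{13} + \frac{5}{2} e_{23}; (2 e_{23})*r = -4 - 2 e_{12} - \frac{5}{2} e_{13} + \frac{5}{2} e_{23}.
Sum: \frac{1}{12} - \frac{107}{12} e_{12} - \frac{11}{3} e_{13} + \frac{7}{3} e_{23}; translating back through the correspondence:
Answer: \frac{1}{12} + \frac{7}{3}i - \frac{11}{3}j - \frac{107}{12}k


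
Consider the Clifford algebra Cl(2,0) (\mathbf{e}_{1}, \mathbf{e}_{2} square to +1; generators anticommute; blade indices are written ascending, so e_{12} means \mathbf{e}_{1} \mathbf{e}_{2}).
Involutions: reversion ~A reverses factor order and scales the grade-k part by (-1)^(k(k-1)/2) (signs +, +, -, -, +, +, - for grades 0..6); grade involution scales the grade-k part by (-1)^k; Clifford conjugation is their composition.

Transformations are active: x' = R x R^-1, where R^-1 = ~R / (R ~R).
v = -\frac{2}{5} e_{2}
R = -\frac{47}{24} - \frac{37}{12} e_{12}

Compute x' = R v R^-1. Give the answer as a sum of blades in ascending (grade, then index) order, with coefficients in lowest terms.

~R = -\frac{47}{24} + \frac{37}{12} e_{12}, and R ~R = \frac{7685}{576}, so R^-1 = ~R / (\frac{7685}{576}).
R v = \frac{37}{30} e_{1} + \frac{47}{60} e_{2}
Answer: -\frac{13912}{38425} e_{1} + \frac{6534}{38425} e_{2}


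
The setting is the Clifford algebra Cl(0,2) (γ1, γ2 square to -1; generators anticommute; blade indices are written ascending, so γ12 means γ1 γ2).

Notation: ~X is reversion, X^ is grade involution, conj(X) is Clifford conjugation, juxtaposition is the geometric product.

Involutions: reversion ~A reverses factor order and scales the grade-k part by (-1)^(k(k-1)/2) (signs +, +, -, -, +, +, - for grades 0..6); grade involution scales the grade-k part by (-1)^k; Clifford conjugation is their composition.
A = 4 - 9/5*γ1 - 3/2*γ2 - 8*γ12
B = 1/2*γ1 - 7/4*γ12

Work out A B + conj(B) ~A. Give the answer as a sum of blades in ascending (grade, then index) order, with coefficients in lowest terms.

first term: -131/10 + 37/8*γ1 - 143/20*γ2 - 25/4*γ12
second term: -149/10 + 5/8*γ1 + 17/20*γ2 + 31/4*γ12
Answer: -28 + 21/4*γ1 - 63/10*γ2 + 3/2*γ12


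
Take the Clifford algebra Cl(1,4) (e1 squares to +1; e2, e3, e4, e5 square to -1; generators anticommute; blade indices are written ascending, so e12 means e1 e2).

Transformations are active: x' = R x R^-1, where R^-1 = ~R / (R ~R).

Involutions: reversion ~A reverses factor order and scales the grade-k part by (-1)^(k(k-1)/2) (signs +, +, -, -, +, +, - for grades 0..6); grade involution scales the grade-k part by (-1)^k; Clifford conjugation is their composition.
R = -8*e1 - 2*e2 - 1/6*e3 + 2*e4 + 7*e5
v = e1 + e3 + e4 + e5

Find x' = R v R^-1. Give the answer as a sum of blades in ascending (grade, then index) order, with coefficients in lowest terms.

~R = -8*e1 - 2*e2 - 1/6*e3 + 2*e4 + 7*e5, and R ~R = 251/36, so R^-1 = ~R / (251/36).
R v = -101/6 + 2*e12 - 47/6*e13 - 10*e14 - 15*e15 - 2*e23 - 2*e24 - 2*e25 - 13/6*e34 - 43/6*e35 - 5*e45
Answer: 9445/251*e1 + 2424/251*e2 - 49/251*e3 - 2675/251*e4 - 8735/251*e5


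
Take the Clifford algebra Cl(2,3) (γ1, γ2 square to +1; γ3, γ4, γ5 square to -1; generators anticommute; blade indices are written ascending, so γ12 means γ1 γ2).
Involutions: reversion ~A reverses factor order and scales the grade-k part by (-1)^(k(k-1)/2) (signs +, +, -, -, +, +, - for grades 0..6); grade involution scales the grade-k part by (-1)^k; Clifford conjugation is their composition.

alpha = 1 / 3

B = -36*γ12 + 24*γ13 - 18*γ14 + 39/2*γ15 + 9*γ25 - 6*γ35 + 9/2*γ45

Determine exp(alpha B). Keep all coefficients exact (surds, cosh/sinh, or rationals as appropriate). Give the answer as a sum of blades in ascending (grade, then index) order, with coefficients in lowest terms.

B^2 term by term: the squares give (-36)^2*(γ12)^2 + (24)^2*(γ13)^2 + (-18)^2*(γ14)^2 + (39/2)^2*(γ15)^2 + (9)^2*(γ25)^2 + (-6)^2*(γ35)^2 + (9/2)^2*(γ45)^2 = 1296*(-1) + 576*(+1) + 324*(+1) + 1521/4*(+1) + 81*(+1) + 36*(-1) + 81/4*(-1) = 9 (each basis 2-blade squares to minus the product of its generators' squares); cross terms between blades sharing an index anticommute and cancel; the commuting (index-disjoint) pairs give grade-4 terms 2*c*c'*(blade product), which cancel blade by blade — γ1235: 432 - 432 = 0; γ1245: -324 + 324 = 0; γ1345: 216 - 216 = 0 — confirming B is simple. So B^2 = 9.
B^2 = 9 — hyperbolic case — the even/odd split gives cosh and sinh: l = 3, alpha*l = 1, so exp(alpha B) = cosh(1) + (sinh(1)/3)*B = cosh(1) + (sinh(1)/3)*B.
Answer: cosh(1) - 12*sinh(1)*γ12 + 8*sinh(1)*γ13 - 6*sinh(1)*γ14 + 13*sinh(1)/2*γ15 + 3*sinh(1)*γ25 - 2*sinh(1)*γ35 + 3*sinh(1)/2*γ45


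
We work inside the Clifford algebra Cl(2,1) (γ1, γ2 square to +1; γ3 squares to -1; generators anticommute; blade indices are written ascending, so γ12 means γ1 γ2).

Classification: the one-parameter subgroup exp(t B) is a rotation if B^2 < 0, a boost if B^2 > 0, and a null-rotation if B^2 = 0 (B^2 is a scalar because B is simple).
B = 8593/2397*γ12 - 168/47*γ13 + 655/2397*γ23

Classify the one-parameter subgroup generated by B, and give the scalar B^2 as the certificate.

B^2 term by term: the squares give (8593/2397)^2*(γ12)^2 + (-168/47)^2*(γ13)^2 + (655/2397)^2*(γ23)^2 = 73839649/5745609*(-1) + 28224/2209*(+1) + 429025/5745609*(+1) = 0 (each basis 2-blade squares to minus the product of its generators' squares); cross terms between blades sharing an index anticommute and cancel. So B^2 = 0.
Answer: null-rotation, certificate B^2 = 0. The invariant at work: B^2 = 0 is unchanged by conjugation, hence its sign classifies the subgroup whatever basis B is written in.


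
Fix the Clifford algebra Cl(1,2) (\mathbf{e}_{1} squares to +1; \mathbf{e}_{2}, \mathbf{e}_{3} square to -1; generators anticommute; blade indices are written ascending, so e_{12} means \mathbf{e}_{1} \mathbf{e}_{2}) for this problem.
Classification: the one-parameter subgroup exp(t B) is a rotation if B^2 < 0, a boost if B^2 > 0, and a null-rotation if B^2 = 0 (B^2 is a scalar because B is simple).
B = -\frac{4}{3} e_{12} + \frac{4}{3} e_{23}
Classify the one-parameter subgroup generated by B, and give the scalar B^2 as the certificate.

B^2 term by term: the squares give (-\frac{4}{3})^2*(e_{12})^2 + (\frac{4}{3})^2*(e_{23})^2 = \frac{16}{9}*(+1) + \frac{16}{9}*(-1) = 0 (each basis 2-blade squares to minus the product of its generators' squares); cross terms between blades sharing an index anticommute and cancel. So B^2 = 0.
Answer: null-rotation, certificate B^2 = 0. The scalar 0 is the complete invariant here: its sign names the subgroup type.


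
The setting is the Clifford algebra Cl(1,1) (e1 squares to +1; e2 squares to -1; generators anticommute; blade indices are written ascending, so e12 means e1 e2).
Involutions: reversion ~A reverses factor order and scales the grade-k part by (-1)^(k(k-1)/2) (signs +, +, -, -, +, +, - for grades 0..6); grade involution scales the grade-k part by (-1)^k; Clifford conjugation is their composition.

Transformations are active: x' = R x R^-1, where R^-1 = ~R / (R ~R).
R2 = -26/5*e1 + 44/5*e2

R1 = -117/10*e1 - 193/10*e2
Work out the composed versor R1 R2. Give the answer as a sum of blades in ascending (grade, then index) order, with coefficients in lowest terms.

Distribute over the terms of R1 (each basis-blade product reordered to ascending indices, repeated generators contracted through their squares):
(-117/10*e1) R2 = 1521/25 - 2574/25*e12
(-193/10*e2) R2 = 4246/25 - 2509/25*e12
Summing the partial products and collecting blades:
Answer: 5767/25 - 5083/25*e12


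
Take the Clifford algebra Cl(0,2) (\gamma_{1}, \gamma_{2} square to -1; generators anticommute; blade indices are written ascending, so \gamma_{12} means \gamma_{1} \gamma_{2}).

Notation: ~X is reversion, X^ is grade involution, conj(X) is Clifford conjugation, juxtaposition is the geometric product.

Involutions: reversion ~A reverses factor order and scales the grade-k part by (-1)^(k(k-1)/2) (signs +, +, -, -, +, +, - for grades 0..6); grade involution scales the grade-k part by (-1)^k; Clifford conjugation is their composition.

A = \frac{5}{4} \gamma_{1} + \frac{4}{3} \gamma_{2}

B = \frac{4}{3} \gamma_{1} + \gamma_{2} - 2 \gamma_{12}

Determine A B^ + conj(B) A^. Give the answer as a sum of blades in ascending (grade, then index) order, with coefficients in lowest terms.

first term: 3 - \frac{8}{3} \gamma_{1} + \frac{5}{2} \gamma_{2} + \frac{19}{36} \gamma_{12}
second term: -3 + \frac{8}{3} \gamma_{1} - \frac{5}{2} \gamma_{2} + \frac{19}{36} \gamma_{12}
Answer: \frac{19}{18} \gamma_{12}


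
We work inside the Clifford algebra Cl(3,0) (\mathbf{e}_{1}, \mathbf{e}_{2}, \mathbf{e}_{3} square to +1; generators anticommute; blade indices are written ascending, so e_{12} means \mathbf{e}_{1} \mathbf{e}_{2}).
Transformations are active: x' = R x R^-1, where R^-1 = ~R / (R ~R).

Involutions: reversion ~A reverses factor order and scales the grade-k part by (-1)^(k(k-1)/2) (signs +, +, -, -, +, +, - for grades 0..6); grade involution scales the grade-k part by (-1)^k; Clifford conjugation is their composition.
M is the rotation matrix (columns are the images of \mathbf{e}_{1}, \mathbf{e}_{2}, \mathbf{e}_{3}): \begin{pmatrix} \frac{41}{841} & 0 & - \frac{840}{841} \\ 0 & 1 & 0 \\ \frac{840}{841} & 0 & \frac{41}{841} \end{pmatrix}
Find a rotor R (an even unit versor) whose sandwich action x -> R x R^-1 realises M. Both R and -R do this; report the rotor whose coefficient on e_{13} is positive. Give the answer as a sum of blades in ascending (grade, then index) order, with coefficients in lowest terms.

Method: write R = a + b12*e_{12} + b13*e_{13} + b23*e_{23} with a^2 + b12^2 + b13^2 + b23^2 = 1 (so R^-1 = ~R). Expanding the columns R e_j ~R gives tr M = 4a^2 - 1 and, from the antisymmetric part, M21 - M12 = -4a*b12, M13 - M31 = 4a*b13, M32 - M23 = -4a*b23.
Here tr M = \frac{923}{841}, so a^2 = (1 + tr M)/4 = \frac{441}{841} and a = ±\frac{21}{29}. Taking a = \frac{21}{29}: M21 - M12 = 0, M13 - M31 = -\frac{1680}{841}, M32 - M23 = 0, giving b12 = 0, b13 = -\frac{20}{29}, b23 = 0, i.e. R = \frac{21}{29} - \frac{20}{29} e_{13}.
Its e_{13} coefficient is negative, so report the other preimage -R.
Answer: -\frac{21}{29} + \frac{20}{29} e_{13}. Key observation: the double cover Spin(3) -> SO(3) sends R and -R to the same matrix (trace \frac{923}{841} here), so the stated sign of the e_{13} coefficient is what selects one sheet.


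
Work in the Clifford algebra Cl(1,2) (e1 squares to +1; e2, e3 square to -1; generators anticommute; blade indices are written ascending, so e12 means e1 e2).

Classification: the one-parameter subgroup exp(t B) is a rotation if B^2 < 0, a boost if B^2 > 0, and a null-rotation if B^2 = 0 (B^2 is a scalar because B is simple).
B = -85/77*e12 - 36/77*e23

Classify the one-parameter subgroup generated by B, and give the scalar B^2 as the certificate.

B^2 term by term: the squares give (-85/77)^2*(e12)^2 + (-36/77)^2*(e23)^2 = 7225/5929*(+1) + 1296/5929*(-1) = 1 (each basis 2-blade squares to minus the product of its generators' squares); cross terms between blades sharing an index anticommute and cancel. So B^2 = 1.
Answer: boost, certificate B^2 = 1. The class reads off the invariant scalar 1 directly.


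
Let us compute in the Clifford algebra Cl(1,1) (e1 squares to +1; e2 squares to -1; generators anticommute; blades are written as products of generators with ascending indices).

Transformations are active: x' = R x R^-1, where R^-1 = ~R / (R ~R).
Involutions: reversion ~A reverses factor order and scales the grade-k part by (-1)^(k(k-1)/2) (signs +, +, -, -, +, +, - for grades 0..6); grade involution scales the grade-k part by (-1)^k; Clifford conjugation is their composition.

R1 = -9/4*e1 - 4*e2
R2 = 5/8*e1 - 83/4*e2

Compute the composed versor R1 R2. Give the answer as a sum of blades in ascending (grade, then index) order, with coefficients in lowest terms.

Distribute over the terms of R1 (each basis-blade product reordered to ascending indices, repeated generators contracted through their squares):
(-9/4*e1) R2 = -45/32 + 747/16*e1 e2
(-4*e2) R2 = -83 + 5/2*e1 e2
Summing the partial products and collecting blades:
Answer: -2701/32 + 787/16*e1 e2


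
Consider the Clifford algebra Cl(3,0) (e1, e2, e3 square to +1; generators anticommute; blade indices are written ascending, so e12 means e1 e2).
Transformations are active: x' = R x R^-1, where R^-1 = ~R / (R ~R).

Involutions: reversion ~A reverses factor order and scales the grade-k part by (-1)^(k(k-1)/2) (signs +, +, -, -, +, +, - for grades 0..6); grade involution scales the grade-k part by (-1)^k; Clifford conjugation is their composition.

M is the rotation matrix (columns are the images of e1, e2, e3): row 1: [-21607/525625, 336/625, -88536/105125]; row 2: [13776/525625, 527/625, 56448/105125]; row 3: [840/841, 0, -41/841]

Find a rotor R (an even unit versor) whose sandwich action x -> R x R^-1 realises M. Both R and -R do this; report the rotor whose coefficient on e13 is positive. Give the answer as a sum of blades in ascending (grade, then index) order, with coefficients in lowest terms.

Method: write R = a + b12*e12 + b13*e13 + b23*e23 with a^2 + b12^2 + b13^2 + b23^2 = 1 (so R^-1 = ~R). Expanding the columns R e_j ~R gives tr M = 4a^2 - 1 and, from the antisymmetric part, M21 - M12 = -4a*b12, M13 - M31 = 4a*b13, M32 - M23 = -4a*b23.
Here tr M = 15839/21025, so a^2 = (1 + tr M)/4 = 9216/21025 and a = ±96/145. Taking a = 96/145: M21 - M12 = -10752/21025, M13 - M31 = -193536/105125, M32 - M23 = -56448/105125, giving b12 = 28/145, b13 = -504/725, b23 = 147/725, i.e. R = 96/145 + 28/145*e12 - 504/725*e13 + 147/725*e23.
Its e13 coefficient is negative, so report the other preimage -R.
Answer: -96/145 - 28/145*e12 + 504/725*e13 - 147/725*e23. Key observation: the double cover Spin(3) -> SO(3) sends R and -R to the same matrix (trace 15839/21025 here), so the stated sign of the e13 coefficient is what selects one sheet.


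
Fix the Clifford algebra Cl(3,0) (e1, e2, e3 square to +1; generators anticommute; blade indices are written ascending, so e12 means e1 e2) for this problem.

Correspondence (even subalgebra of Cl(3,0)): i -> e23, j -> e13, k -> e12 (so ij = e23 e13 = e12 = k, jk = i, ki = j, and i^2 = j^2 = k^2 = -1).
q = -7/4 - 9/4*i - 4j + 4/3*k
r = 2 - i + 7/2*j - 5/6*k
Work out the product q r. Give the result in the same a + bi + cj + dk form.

In blades: q = -7/4 + 4/3*e12 - 4*e13 - 9/4*e23, r = 2 - 5/6*e12 + 7/2*e13 - e23.
Distribute q over r term by term (generator squares from the signature, products reordered to ascending indices): (-7/4)*r = -7/2 + 35/24*e12 - 49/8*e13 + 7/4*e23; (4/3*e12)*r = 10/9 + 8/3*e12 - 4/3*e13 - 14/3*e23; (-4*e13)*r = 14 - 4*e12 - 8*e13 + 10/3*e23; (-9/4*e23)*r = -9/4 - 63/8*e12 - 15/8*e13 - 9/2*e23.
Sum: 337/36 - 31/4*e12 - 52/3*e13 - 49/12*e23; translating back through the correspondence:
Answer: 337/36 - 49/12*i - 52/3*j - 31/4*k


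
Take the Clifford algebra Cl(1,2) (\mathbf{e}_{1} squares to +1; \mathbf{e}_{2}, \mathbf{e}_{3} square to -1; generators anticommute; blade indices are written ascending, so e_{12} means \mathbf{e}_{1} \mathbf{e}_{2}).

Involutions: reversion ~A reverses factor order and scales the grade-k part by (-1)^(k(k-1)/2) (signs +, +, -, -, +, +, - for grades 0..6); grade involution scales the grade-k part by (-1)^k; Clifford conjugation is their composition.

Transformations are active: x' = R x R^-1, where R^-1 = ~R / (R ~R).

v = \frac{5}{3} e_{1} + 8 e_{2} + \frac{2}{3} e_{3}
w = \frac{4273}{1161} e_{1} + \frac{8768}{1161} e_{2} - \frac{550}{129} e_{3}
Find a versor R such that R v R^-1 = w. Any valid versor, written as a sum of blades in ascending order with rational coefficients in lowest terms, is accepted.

Since q(v) = q(w) = -\frac{185}{3}, the sum R = v + w = \frac{6208}{1161} e_{1} + \frac{18056}{1161} e_{2} - \frac{464}{129} e_{3} does the job whenever invertible.
Answer: \frac{6208}{1161} e_{1} + \frac{18056}{1161} e_{2} - \frac{464}{129} e_{3}


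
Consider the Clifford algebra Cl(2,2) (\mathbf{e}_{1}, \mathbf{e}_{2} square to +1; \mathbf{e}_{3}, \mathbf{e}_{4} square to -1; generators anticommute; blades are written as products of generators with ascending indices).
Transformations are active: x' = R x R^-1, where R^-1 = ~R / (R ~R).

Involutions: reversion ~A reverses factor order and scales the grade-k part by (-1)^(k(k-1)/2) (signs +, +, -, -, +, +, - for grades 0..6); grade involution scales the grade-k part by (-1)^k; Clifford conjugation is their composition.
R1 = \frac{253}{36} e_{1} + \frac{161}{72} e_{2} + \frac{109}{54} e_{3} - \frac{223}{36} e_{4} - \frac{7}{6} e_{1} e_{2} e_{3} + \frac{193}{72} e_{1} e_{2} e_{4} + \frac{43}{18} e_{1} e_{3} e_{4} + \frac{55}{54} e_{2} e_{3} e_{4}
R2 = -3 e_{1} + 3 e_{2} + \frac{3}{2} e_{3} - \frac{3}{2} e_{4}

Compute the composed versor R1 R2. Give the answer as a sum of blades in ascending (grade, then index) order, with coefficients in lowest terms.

Distribute over the terms of R2 (each basis-blade product reordered to ascending indices, repeated generators contracted through their squares):
R1 (-3 e_{1}) = -\frac{253}{12} + \frac{161}{24} e_{1} e_{2} + \frac{109}{18} e_{1} e_{3} - \frac{223}{12} e_{1} e_{4} + \frac{7}{2} e_{2} e_{3} - \frac{193}{24} e_{2} e_{4} - \frac{43}{6} e_{3} e_{4} + \frac{55}{18} e_{1} e_{2} e_{3} e_{4}
R1 (3 e_{2}) = \frac{161}{24} + \frac{253}{12} e_{1} e_{2} + \frac{7}{2} e_{1} e_{3} - \frac{193}{24} e_{1} e_{4} - \frac{109}{18} e_{2} e_{3} + \frac{223}{12} e_{2} e_{4} + \frac{55}{18} e_{3} e_{4} + \frac{43}{6} e_{1} e_{2} e_{3} e_{4}
R1 (\frac{3}{2} e_{3}) = -\frac{109}{36} + \frac{7}{4} e_{1} e_{2} + \frac{253}{24} e_{1} e_{3} + \frac{43}{12} e_{1} e_{4} + \frac{161}{48} e_{2} e_{3} + \frac{55}{36} e_{2} e_{4} + \frac{223}{24} e_{3} e_{4} - \frac{193}{48} e_{1} e_{2} e_{3} e_{4}
R1 (-\frac{3}{2} e_{4}) = -\frac{223}{24} + \frac{193}{48} e_{1} e_{2} + \frac{43}{12} e_{1} e_{3} - \frac{253}{24} e_{1} e_{4} + \frac{55}{36} e_{2} e_{3} - \frac{161}{48} e_{2} e_{4} - \frac{109}{36} e_{3} e_{4} + \frac{7}{4} e_{1} e_{2} e_{3} e_{4}
Summing the partial products and collecting blades:
Answer: -\frac{961}{36} + \frac{537}{16} e_{1} e_{2} + \frac{1705}{72} e_{1} e_{3} - \frac{403}{12} e_{1} e_{4} + \frac{335}{144} e_{2} e_{3} + \frac{1255}{144} e_{2} e_{4} + \frac{155}{72} e_{3} e_{4} + \frac{1145}{144} e_{1} e_{2} e_{3} e_{4}


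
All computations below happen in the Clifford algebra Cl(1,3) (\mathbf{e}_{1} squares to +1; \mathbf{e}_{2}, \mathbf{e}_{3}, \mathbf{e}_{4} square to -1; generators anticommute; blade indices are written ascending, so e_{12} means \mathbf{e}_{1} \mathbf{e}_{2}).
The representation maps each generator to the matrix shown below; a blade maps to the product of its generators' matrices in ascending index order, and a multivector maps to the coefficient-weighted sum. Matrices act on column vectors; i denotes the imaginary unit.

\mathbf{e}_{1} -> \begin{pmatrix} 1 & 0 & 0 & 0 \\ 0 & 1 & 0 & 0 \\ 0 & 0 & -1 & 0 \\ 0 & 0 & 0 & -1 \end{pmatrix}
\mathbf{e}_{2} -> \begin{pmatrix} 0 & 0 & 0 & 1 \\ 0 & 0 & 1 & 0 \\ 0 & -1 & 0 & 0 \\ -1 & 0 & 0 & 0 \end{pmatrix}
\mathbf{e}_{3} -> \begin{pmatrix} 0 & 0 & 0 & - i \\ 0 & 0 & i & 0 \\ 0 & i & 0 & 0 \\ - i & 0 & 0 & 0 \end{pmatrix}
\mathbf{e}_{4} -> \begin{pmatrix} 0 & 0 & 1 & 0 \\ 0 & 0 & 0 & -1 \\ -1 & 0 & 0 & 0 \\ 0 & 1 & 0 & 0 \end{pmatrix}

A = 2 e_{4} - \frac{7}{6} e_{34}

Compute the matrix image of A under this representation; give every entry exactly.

Bivector images (products of the table entries): rho(e_{34}) = rho(\mathbf{e}_{3})rho(\mathbf{e}_{4}) = \begin{pmatrix} 0 & - i & 0 & 0 \\ - i & 0 & 0 & 0 \\ 0 & 0 & 0 & - i \\ 0 & 0 & - i & 0 \end{pmatrix}.
M = (2)*rho(e_{4}) + (-\frac{7}{6})*rho(e_{34}), summed entrywise:
Answer: \begin{pmatrix} 0 & \frac{7 i}{6} & 2 & 0 \\ \frac{7 i}{6} & 0 & 0 & -2 \\ -2 & 0 & 0 & \frac{7 i}{6} \\ 0 & 2 & \frac{7 i}{6} & 0 \end{pmatrix}


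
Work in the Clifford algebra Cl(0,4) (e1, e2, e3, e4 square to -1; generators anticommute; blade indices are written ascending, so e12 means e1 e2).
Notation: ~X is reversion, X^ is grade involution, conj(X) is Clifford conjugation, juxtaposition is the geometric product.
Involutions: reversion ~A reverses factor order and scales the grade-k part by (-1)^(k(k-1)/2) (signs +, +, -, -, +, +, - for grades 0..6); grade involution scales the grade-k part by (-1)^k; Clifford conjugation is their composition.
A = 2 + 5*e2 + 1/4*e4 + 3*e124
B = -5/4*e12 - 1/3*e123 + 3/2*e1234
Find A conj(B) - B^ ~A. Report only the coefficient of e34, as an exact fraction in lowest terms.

first term: 25/4*e1 - 9/2*e3 - 15/4*e4 + 5/2*e12 - 5/3*e13 - e34 - 7/24*e123 + 5/16*e124 + 15/2*e134 + 37/12*e1234
second term: 25/4*e1 - 9/2*e3 - 15/4*e4 - 5/2*e12 + 5/3*e13 + e34 + 7/24*e123 - 5/16*e124 - 15/2*e134 + 37/12*e1234
Answer: -2


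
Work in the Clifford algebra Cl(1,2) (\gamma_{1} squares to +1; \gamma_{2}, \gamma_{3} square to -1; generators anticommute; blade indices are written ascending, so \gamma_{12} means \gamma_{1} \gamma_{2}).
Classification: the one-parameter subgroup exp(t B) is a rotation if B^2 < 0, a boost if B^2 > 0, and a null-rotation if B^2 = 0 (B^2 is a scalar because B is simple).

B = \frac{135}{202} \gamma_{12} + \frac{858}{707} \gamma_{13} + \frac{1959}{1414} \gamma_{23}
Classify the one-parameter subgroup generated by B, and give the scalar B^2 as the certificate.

B^2 term by term: the squares give (\frac{135}{202})^2*(\gamma_{12})^2 + (\frac{858}{707})^2*(\gamma_{13})^2 + (\frac{1959}{1414})^2*(\gamma_{23})^2 = \frac{18225}{40804}*(+1) + \frac{736164}{499849}*(+1) + \frac{3837681}{1999396}*(-1) = 0 (each basis 2-blade squares to minus the product of its generators' squares); cross terms between blades sharing an index anticommute and cancel. So B^2 = 0.
Answer: null-rotation, certificate B^2 = 0. B^2 = 0 is basis-independent, so its sign is the whole story.


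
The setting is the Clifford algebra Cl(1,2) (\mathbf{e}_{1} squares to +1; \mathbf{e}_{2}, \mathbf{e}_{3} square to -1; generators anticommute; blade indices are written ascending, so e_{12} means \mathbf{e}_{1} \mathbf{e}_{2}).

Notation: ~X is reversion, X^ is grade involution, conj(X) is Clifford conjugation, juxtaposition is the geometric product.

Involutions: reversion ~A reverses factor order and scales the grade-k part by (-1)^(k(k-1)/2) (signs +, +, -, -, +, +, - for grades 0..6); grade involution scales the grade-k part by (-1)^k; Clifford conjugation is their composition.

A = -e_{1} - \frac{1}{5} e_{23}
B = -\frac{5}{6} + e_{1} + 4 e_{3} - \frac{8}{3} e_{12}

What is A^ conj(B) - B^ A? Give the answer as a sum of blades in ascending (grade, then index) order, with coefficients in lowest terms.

first term: -1 - \frac{5}{6} e_{1} + \frac{28}{15} e_{2} - \frac{68}{15} e_{13} + \frac{1}{6} e_{23} + \frac{1}{5} e_{123}
second term: 1 + \frac{5}{6} e_{1} - \frac{28}{15} e_{2} - \frac{68}{15} e_{13} + \frac{1}{6} e_{23} + \frac{1}{5} e_{123}
Answer: -2 - \frac{5}{3} e_{1} + \frac{56}{15} e_{2}


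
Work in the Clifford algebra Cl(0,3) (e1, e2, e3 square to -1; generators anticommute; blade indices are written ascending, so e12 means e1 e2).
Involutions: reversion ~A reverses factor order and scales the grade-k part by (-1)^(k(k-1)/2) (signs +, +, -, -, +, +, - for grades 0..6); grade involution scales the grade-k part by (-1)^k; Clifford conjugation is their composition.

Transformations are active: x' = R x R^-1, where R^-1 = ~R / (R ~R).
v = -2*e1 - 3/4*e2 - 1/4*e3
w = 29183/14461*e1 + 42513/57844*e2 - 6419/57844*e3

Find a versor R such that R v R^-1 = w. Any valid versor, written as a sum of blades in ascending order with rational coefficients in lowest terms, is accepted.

Here q(v) = q(w) = -37/8; the classical choice R = v + w = 261/14461*e1 - 435/28922*e2 - 5220/14461*e3 then realises v -> w under the sandwich.
Answer: 261/14461*e1 - 435/28922*e2 - 5220/14461*e3


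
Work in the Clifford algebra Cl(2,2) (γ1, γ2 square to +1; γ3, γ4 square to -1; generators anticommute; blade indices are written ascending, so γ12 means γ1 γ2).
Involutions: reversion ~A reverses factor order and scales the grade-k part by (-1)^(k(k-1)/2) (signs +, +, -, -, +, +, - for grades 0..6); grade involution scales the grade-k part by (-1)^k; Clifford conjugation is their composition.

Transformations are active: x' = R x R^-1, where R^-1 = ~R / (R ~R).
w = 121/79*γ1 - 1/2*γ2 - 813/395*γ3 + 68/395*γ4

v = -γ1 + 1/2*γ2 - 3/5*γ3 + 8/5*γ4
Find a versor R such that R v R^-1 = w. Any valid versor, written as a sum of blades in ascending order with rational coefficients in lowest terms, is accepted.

Take R = v + w = 42/79*γ1 - 210/79*γ3 + 140/79*γ4. Because q(v) = q(w) = -167/100, conjugation by R sends v exactly to w.
Answer: 42/79*γ1 - 210/79*γ3 + 140/79*γ4


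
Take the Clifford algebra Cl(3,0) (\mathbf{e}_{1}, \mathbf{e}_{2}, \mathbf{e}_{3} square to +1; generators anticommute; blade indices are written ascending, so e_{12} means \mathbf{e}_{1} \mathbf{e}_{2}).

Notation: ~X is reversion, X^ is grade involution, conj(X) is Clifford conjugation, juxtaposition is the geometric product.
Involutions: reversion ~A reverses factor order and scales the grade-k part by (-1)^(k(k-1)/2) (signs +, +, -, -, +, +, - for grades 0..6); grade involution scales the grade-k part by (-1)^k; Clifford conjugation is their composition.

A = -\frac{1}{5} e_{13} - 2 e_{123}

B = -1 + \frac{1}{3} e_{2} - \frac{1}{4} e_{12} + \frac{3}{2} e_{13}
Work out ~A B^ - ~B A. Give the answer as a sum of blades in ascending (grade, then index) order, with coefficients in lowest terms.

first term: -\frac{3}{10} + 3 e_{2} + \frac{1}{2} e_{3} + \frac{7}{15} e_{13} - \frac{1}{20} e_{23} - \frac{29}{15} e_{123}
second term: -\frac{3}{10} + 3 e_{2} + \frac{1}{2} e_{3} + \frac{13}{15} e_{13} + \frac{1}{20} e_{23} + \frac{31}{15} e_{123}
Answer: -\frac{2}{5} e_{13} - \frac{1}{10} e_{23} - 4 e_{123}


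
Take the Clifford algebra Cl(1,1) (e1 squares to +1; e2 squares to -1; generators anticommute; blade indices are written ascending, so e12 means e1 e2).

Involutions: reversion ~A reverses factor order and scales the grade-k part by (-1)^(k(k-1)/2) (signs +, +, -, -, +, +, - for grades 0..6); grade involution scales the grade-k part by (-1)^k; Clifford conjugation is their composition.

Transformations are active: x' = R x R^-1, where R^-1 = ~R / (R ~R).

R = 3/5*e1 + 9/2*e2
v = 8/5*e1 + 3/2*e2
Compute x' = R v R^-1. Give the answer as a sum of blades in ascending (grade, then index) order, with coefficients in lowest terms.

~R = 3/5*e1 + 9/2*e2, and R ~R = -1989/100, so R^-1 = ~R / (-1989/100).
R v = -579/100 - 63/10*e12
Answer: -1382/1105*e1 + 495/442*e2


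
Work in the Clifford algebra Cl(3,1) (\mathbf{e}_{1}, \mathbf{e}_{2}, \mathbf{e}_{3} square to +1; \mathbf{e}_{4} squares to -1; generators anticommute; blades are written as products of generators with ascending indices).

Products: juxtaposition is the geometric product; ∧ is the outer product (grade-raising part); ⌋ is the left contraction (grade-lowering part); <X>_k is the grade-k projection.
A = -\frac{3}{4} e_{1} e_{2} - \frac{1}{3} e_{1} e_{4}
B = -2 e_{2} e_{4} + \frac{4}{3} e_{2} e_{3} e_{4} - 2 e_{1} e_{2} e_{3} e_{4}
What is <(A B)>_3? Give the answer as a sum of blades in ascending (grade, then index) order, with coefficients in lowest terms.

step 1: \frac{2}{3} e_{1} e_{2} + \frac{3}{2} e_{1} e_{4} + \frac{2}{3} e_{2} e_{3} - \frac{3}{2} e_{3} e_{4} + \frac{4}{9} e_{1} e_{2} e_{3} - e_{1} e_{3} e_{4}
step 2: \frac{4}{9} e_{1} e_{2} e_{3} - e_{1} e_{3} e_{4}
Answer: \frac{4}{9} e_{1} e_{2} e_{3} - e_{1} e_{3} e_{4}


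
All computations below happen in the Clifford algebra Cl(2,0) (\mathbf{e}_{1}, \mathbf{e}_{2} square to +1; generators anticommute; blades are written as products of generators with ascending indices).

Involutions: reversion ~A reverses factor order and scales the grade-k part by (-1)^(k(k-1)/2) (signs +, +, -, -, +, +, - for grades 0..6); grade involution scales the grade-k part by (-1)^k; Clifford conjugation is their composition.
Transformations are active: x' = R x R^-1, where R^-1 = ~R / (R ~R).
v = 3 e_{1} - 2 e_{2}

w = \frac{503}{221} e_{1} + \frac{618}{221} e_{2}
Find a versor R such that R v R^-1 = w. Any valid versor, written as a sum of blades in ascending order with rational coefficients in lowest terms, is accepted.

A norm check does it: q(v) = q(w) = 13, hence R = v + w = \frac{1166}{221} e_{1} + \frac{176}{221} e_{2} realises the map — parallel part kept, (v - w)/2 negated, v carried to w.
Answer: \frac{1166}{221} e_{1} + \frac{176}{221} e_{2}


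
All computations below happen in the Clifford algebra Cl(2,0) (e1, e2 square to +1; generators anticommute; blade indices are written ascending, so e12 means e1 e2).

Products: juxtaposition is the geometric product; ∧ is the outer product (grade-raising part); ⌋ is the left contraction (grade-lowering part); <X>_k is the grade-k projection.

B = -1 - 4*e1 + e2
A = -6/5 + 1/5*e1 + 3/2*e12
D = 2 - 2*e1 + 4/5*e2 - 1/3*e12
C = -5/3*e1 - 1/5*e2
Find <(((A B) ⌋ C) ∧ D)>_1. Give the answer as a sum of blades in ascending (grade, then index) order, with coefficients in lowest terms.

step 1: 2/5 + 61/10*e1 + 24/5*e2 - 13/10*e12
step 2: -1669/150 - 2/3*e1 - 2/25*e2
step 3: -1669/75 + 523/25*e1 - 3398/375*e2 + 1357/450*e12
step 4: 523/25*e1 - 3398/375*e2
Answer: 523/25*e1 - 3398/375*e2


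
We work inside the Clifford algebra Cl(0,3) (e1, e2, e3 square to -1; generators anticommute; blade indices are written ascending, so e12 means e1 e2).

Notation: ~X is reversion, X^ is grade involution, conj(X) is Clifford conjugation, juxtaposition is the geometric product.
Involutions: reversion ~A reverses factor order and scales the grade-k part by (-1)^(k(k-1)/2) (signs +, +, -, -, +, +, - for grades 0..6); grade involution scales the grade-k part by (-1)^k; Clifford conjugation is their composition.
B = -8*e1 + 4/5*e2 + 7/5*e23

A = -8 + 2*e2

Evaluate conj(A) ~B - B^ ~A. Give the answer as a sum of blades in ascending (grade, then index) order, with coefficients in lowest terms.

first term: 8/5 + 64*e1 - 32/5*e2 - 14/5*e3 - 16*e12 + 56/5*e23
second term: 8/5 - 64*e1 + 32/5*e2 + 14/5*e3 + 16*e12 - 56/5*e23
Answer: 128*e1 - 64/5*e2 - 28/5*e3 - 32*e12 + 112/5*e23


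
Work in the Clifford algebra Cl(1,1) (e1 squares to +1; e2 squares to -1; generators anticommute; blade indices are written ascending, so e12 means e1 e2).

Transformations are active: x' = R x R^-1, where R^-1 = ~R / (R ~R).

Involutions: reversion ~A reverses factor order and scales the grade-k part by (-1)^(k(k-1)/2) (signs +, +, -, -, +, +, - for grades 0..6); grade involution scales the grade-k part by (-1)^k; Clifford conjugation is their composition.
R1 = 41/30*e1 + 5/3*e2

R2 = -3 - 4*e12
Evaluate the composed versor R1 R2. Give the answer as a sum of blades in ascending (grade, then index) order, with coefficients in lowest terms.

Distribute over the terms of R1 (each basis-blade product reordered to ascending indices, repeated generators contracted through their squares):
(41/30*e1) R2 = -41/10*e1 - 82/15*e2
(5/3*e2) R2 = -20/3*e1 - 5*e2
Summing the partial products and collecting blades:
Answer: -323/30*e1 - 157/15*e2
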